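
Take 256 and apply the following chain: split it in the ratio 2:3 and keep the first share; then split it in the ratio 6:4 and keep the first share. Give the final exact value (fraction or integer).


Start with 256.
Step 1: Split 2:3, first share = 256 * 2/5 = 512/5
Step 2: Split 6:4, first share = 512/5 * 6/10 = 1536/25
Final result = 1536/25

1536/25


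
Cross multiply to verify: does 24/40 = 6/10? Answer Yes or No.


Cross multiply to check 24/40 = 6/10
Left cross product: 24 * 10 = 240
Right cross product: 40 * 6 = 240
240 = 240
Equal, so proportions match => Yes

Yes


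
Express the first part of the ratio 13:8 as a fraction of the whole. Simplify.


Total parts = 13 + 8 = 21
First part fraction = 13/21
Simplify: 13/21 = 13/21

13/21


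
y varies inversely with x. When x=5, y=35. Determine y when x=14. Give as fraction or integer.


Inverse proportion: y = k/x
Find k: k = 5 * 35 = 175
Compute y at x=14: y = 175/14
y = 25/2

25/2


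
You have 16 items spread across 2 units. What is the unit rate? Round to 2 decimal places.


Total items = 16
Number of units = 2
Unit rate = 16 / 2
= 8 items per unit

8


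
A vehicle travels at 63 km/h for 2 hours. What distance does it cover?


Using distance = speed * time
Speed = 63 km/h
Time = 2 hours
Distance = 63 * 2
= 126 km

126


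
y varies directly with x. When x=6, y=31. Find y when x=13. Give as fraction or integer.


Direct proportion: y = kx
Find k: k = 31/6 = 31/6
Compute y at x=13: y = 31/6 * 13
y = 403/6

403/6


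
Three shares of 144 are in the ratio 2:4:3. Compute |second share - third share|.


Total parts = 2 + 4 + 3 = 9
Value per part = 144 / 9 = 16
Shares: 2*16=32, 4*16=64, 3*16=48
Second share = 64, third share = 48
Difference = |64 - 48| = 16

16


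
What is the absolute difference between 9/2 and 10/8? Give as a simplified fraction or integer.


Simplify: 9/2 = 9/2 and 10/8 = 5/4
Find common denominator: LCD = 4
Convert: 18/4 and 5/4
Difference = |18 - 5|/4 = 13/4
Simplified = 13/4

13/4


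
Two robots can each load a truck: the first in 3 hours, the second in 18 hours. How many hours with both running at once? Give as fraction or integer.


Rate of A = 1/3 job per hour
Rate of B = 1/18 job per hour
Combined rate = 1/3 + 1/18
Find common denominator: (18 + 3)/(3*18) = 21/54
Combined rate = 7/18 job per hour
Time together = 1 / (7/18) = 18/7 hours

18/7


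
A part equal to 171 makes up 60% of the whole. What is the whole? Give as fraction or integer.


Given: 171 is 60% of the whole
Set up: 171 = 60/100 * whole
whole = 171 * 100 / 60
whole = 17100 / 60
whole = 285

285


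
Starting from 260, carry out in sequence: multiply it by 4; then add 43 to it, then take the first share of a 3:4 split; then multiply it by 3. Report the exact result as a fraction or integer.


Start with 260.
Step 1: Multiply by 4: 260 * 4 = 1040
Step 2: Add 43: 1040+43=1083; split 3:4 first = 1083*3/7 = 3249/7
Step 3: Multiply by 3: 3249/7 * 3 = 9747/7
Final result = 9747/7

9747/7


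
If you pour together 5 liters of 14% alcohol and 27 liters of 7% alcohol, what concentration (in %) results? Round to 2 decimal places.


Solute in mixture 1 = 14% of 5 L = 5*14/100 = 7/10 L
Solute in mixture 2 = 7% of 27 L = 27*7/100 = 189/100 L
Total solute = 7/10 + 189/100 = 259/100 L
Total volume = 5 + 27 = 32 L
Final concentration = 259/100/32 * 100 = 8.09%

8.09


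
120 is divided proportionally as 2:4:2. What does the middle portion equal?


Ratio = 2:4:2
Total parts = 2 + 4 + 2 = 8
Value per part = 120 / 8 = 15
First share = 2 * 15 = 30
Middle share = 4 * 15 = 60
Third share = 2 * 15 = 30

60


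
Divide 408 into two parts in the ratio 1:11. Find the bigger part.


Total parts = 1 + 11 = 12
Value per part = 408 / 12 = 34
First share = 1 * 34 = 34
Second share = 11 * 34 = 374
Larger share = 374

374


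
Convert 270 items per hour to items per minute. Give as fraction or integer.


Converting from per hour to per minute
Rate = 270 items per hour
Divide by 60: 270/60
= 9/2 items per minute

9/2


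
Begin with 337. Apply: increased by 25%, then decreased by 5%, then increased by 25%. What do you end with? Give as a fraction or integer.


Start: 337
Step 1: increase by 25% => multiply by 125/100
  337 * 125/100 = 1685/4
Step 2: decrease by 5% => multiply by 95/100
  1685/4 * 95/100 = 6403/16
Step 3: increase by 25% => multiply by 125/100
  6403/16 * 125/100 = 32015/64
Final value = 32015/64

32015/64


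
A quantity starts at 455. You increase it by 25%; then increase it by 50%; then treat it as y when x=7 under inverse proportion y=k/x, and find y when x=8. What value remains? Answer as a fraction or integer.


Start with 455.
Step 1: Increase by 25%: 455 * 125/100 = 2275/4
Step 2: Increase by 50%: 2275/4 * 150/100 = 6825/8
Step 3: Inverse prop: k = (6825/8)*7; new y = k/8 = 6825/8*7/8 = 47775/64
Final result = 47775/64

47775/64


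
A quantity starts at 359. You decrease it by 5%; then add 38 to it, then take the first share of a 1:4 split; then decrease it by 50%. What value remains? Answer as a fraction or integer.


Start with 359.
Step 1: Decrease by 5%: 359 * 95/100 = 6821/20
Step 2: Add 38: 6821/20+38=7581/20; split 1:4 first = 7581/20*1/5 = 7581/100
Step 3: Decrease by 50%: 7581/100 * 50/100 = 7581/200
Final result = 7581/200

7581/200


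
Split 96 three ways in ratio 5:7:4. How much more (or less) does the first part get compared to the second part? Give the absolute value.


Total parts = 5 + 7 + 4 = 16
Value per part = 96 / 16 = 6
Shares: 5*6=30, 7*6=42, 4*6=24
First share = 30, second share = 42
Difference = |30 - 42| = 12

12


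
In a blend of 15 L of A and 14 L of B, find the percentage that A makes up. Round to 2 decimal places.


Volume of A = 15 L
Volume of B = 14 L
Total volume = 15 + 14 = 29 L
Percentage of A = (15/29) * 100
= 51.72%

51.72


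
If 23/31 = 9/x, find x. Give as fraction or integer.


Setting up: 23/31 = 9/x
Cross multiply: 23 * x = 31 * 9
23x = 279
x = 279/23
x = 279/23

279/23


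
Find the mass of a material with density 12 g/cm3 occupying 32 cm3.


Using mass = density * volume
Density = 12 g/cm3
Volume = 32 cm3
Mass = 12 * 32
= 384 g

384


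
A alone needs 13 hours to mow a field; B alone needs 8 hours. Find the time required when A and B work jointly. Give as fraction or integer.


Rate of A = 1/13 job per hour
Rate of B = 1/8 job per hour
Combined rate = 1/13 + 1/8
Find common denominator: (8 + 13)/(13*8) = 21/104
Combined rate = 21/104 job per hour
Time together = 1 / (21/104) = 104/21 hours

104/21


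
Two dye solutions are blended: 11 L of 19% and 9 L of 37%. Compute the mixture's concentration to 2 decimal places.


Solute in mixture 1 = 19% of 11 L = 11*19/100 = 209/100 L
Solute in mixture 2 = 37% of 9 L = 9*37/100 = 333/100 L
Total solute = 209/100 + 333/100 = 271/50 L
Total volume = 11 + 9 = 20 L
Final concentration = 271/50/20 * 100 = 27.10%

27.10


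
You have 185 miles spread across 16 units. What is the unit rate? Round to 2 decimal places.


Total miles = 185
Number of units = 16
Unit rate = 185 / 16
= 11.56 miles per unit

11.56


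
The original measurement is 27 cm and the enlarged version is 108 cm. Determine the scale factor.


Original length = 27 cm
Scaled length = 108 cm
Scale factor = 108 / 27
= 4

4


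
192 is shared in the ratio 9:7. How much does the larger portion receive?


Total parts = 9 + 7 = 16
Value per part = 192 / 16 = 12
First share = 9 * 12 = 108
Second share = 7 * 12 = 84
Larger share = 108

108


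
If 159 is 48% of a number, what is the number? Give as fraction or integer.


Given: 159 is 48% of the whole
Set up: 159 = 48/100 * whole
whole = 159 * 100 / 48
whole = 15900 / 48
whole = 1325/4

1325/4


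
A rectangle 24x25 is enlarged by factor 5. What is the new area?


Original dimensions: 24 x 25
Enlargement factor = 5
New width = 24 * 5 = 120
New height = 25 * 5 = 125
New area = 120 * 125 = 15000

15000


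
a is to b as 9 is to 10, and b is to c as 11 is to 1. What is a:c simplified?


Given a:b = 9:10 and b:c = 11:1
Make b consistent. Multiply first ratio by 11: a:b = 99:110
Multiply second ratio by 10: b:c = 110:10
Now b = 110 in both, so a:b:c = 99:110:10
Therefore a:c = 99:10
Simplify by GCD: a:c = 99:10

99:10


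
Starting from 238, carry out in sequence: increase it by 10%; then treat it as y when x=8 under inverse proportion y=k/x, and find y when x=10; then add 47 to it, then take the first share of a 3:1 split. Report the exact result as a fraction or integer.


Start with 238.
Step 1: Increase by 10%: 238 * 110/100 = 1309/5
Step 2: Inverse prop: k = (1309/5)*8; new y = k/10 = 1309/5*8/10 = 5236/25
Step 3: Add 47: 5236/25+47=6411/25; split 3:1 first = 6411/25*3/4 = 19233/100
Final result = 19233/100

19233/100


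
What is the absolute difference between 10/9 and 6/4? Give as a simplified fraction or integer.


Simplify: 10/9 = 10/9 and 6/4 = 3/2
Find common denominator: LCD = 18
Convert: 20/18 and 27/18
Difference = |20 - 27|/18 = 7/18
Simplified = 7/18

7/18


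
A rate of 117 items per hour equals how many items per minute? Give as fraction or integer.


Converting from per hour to per minute
Rate = 117 items per hour
Divide by 60: 117/60
= 39/20 items per minute

39/20


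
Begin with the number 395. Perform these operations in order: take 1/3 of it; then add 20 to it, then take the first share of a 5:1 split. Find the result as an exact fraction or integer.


Start with 395.
Step 1: Take 1/3: 395 * 1/3 = 395/3
Step 2: Add 20: 395/3+20=455/3; split 5:1 first = 455/3*5/6 = 2275/18
Final result = 2275/18

2275/18


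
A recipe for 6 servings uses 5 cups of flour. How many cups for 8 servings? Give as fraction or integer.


Original: 5 cups for 6 servings
Target servings = 8
Scaling factor = 8/6
New amount = 5 * 8/6
= 40/6
= 20/3 cups

20/3


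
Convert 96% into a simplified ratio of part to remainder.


Part = 96%, Remainder = 4%
Ratio = 96:4
GCD(96, 4) = 4
Simplify: 24:1 = 24:1

24:1


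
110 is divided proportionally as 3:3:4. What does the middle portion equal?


Ratio = 3:3:4
Total parts = 3 + 3 + 4 = 10
Value per part = 110 / 10 = 11
First share = 3 * 11 = 33
Middle share = 3 * 11 = 33
Third share = 4 * 11 = 44

33


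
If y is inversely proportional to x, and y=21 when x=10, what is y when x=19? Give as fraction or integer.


Inverse proportion: y = k/x
Find k: k = 10 * 21 = 210
Compute y at x=19: y = 210/19
y = 210/19

210/19


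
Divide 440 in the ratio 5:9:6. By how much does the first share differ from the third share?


Total parts = 5 + 9 + 6 = 20
Value per part = 440 / 20 = 22
Shares: 5*22=110, 9*22=198, 6*22=132
First share = 110, third share = 132
Difference = |110 - 132| = 22

22


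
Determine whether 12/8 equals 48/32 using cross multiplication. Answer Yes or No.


Cross multiply to check 12/8 = 48/32
Left cross product: 12 * 32 = 384
Right cross product: 8 * 48 = 384
384 = 384
Equal, so proportions match => Yes

Yes


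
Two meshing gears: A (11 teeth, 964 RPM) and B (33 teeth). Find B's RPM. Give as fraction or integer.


Gear ratio: teeth_A * RPM_A = teeth_B * RPM_B
11 * 964 = 33 * RPM_B
10604 = 33 * RPM_B
RPM_B = 10604 / 33
RPM_B = 964/3

964/3


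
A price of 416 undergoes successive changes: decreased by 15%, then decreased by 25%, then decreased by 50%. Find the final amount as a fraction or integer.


Start: 416
Step 1: decrease by 15% => multiply by 85/100
  416 * 85/100 = 1768/5
Step 2: decrease by 25% => multiply by 75/100
  1768/5 * 75/100 = 1326/5
Step 3: decrease by 50% => multiply by 50/100
  1326/5 * 50/100 = 663/5
Final value = 663/5

663/5


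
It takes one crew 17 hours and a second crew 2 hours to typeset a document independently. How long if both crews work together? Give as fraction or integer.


Rate of A = 1/17 job per hour
Rate of B = 1/2 job per hour
Combined rate = 1/17 + 1/2
Find common denominator: (2 + 17)/(17*2) = 19/34
Combined rate = 19/34 job per hour
Time together = 1 / (19/34) = 34/19 hours

34/19


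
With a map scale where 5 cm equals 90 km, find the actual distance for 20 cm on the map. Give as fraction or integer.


Map scale: 5 cm = 90 km
Measured distance on map = 20 cm
Set up proportion: 20 * 90 / 5
= 1800 / 5
= 360 km

360


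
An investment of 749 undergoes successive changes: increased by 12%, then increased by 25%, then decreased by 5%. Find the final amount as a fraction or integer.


Start: 749
Step 1: increase by 12% => multiply by 112/100
  749 * 112/100 = 20972/25
Step 2: increase by 25% => multiply by 125/100
  20972/25 * 125/100 = 5243/5
Step 3: decrease by 5% => multiply by 95/100
  5243/5 * 95/100 = 99617/100
Final value = 99617/100

99617/100


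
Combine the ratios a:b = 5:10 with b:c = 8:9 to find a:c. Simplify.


Given a:b = 5:10 and b:c = 8:9
Make b consistent. Multiply first ratio by 8: a:b = 40:80
Multiply second ratio by 10: b:c = 80:90
Now b = 80 in both, so a:b:c = 40:80:90
Therefore a:c = 40:90
Simplify by GCD: a:c = 4:9

4:9


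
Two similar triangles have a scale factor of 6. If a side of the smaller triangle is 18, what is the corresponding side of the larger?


Similar triangles have proportional sides
Scale factor = 6
Smaller side = 18
Corresponding larger side = 18 * 6
= 108

108


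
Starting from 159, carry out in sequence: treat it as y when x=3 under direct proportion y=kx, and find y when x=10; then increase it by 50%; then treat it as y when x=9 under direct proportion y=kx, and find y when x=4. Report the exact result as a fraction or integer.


Start with 159.
Step 1: Direct prop: k = (159)/3; new y = k*10 = 159*10/3 = 530
Step 2: Increase by 50%: 530 * 150/100 = 795
Step 3: Direct prop: k = (795)/9; new y = k*4 = 795*4/9 = 1060/3
Final result = 1060/3

1060/3


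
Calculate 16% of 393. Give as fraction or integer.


Compute 16% of 393
Convert percentage: 16% = 16/100
Multiply: 393 * 16/100
= 6288/100
= 1572/25

1572/25


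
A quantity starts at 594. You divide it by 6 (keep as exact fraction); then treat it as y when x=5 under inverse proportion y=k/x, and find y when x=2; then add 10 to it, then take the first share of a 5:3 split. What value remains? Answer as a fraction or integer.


Start with 594.
Step 1: Divide by 6: 594 / 6 = 99
Step 2: Inverse prop: k = (99)*5; new y = k/2 = 99*5/2 = 495/2
Step 3: Add 10: 495/2+10=515/2; split 5:3 first = 515/2*5/8 = 2575/16
Final result = 2575/16

2575/16


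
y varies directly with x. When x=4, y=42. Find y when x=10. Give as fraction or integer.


Direct proportion: y = kx
Find k: k = 42/4 = 21/2
Compute y at x=10: y = 21/2 * 10
y = 105

105


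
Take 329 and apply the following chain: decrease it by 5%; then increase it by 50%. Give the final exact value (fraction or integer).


Start with 329.
Step 1: Decrease by 5%: 329 * 95/100 = 6251/20
Step 2: Increase by 50%: 6251/20 * 150/100 = 18753/40
Final result = 18753/40

18753/40


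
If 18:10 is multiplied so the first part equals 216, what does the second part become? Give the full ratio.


Original ratio: 18:10
First term target: 216
Scale factor = 216 / 18 = 12
Multiply second term: 10 * 12 = 120
Equivalent ratio = 216:120

216:120


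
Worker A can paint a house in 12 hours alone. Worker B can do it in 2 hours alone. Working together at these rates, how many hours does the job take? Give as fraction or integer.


Rate of A = 1/12 job per hour
Rate of B = 1/2 job per hour
Combined rate = 1/12 + 1/2
Find common denominator: (2 + 12)/(12*2) = 14/24
Combined rate = 7/12 job per hour
Time together = 1 / (7/12) = 12/7 hours

12/7


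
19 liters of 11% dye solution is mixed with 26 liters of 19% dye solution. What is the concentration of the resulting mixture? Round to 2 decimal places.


Solute in mixture 1 = 11% of 19 L = 19*11/100 = 209/100 L
Solute in mixture 2 = 19% of 26 L = 26*19/100 = 247/50 L
Total solute = 209/100 + 247/50 = 703/100 L
Total volume = 19 + 26 = 45 L
Final concentration = 703/100/45 * 100 = 15.62%

15.62


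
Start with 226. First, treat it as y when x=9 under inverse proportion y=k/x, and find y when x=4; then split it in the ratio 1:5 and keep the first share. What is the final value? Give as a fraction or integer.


Start with 226.
Step 1: Inverse prop: k = (226)*9; new y = k/4 = 226*9/4 = 1017/2
Step 2: Split 1:5, first share = 1017/2 * 1/6 = 339/4
Final result = 339/4

339/4


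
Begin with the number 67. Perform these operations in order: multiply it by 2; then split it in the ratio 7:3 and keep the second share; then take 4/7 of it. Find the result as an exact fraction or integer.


Start with 67.
Step 1: Multiply by 2: 67 * 2 = 134
Step 2: Split 7:3, second share = 134 * 3/10 = 201/5
Step 3: Take 4/7: 201/5 * 4/7 = 804/35
Final result = 804/35

804/35


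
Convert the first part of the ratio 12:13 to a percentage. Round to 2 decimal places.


Total parts = 12 + 13 = 25
First part fraction = 12/25
Percentage = (12/25) * 100
= 0.48 * 100
= 48.00%

48.00


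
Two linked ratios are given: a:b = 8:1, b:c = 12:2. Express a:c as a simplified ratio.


Given a:b = 8:1 and b:c = 12:2
Make b consistent. Multiply first ratio by 12: a:b = 96:12
Multiply second ratio by 1: b:c = 12:2
Now b = 12 in both, so a:b:c = 96:12:2
Therefore a:c = 96:2
Simplify by GCD: a:c = 48:1

48:1


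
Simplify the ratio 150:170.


Find GCD(150, 170)
GCD = 10
Divide both by 10: 150/10 = 15, 170/10 = 17
Simplified ratio = 15:17

15:17


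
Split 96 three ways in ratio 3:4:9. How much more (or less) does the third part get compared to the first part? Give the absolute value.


Total parts = 3 + 4 + 9 = 16
Value per part = 96 / 16 = 6
Shares: 3*6=18, 4*6=24, 9*6=54
Third share = 54, first share = 18
Difference = |54 - 18| = 36

36


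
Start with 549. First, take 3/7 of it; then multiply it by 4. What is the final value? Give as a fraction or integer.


Start with 549.
Step 1: Take 3/7: 549 * 3/7 = 1647/7
Step 2: Multiply by 4: 1647/7 * 4 = 6588/7
Final result = 6588/7

6588/7


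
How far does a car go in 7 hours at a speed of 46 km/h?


Using distance = speed * time
Speed = 46 km/h
Time = 7 hours
Distance = 46 * 7
= 322 km

322


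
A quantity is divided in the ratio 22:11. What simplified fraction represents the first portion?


Total parts = 22 + 11 = 33
First part fraction = 22/33
Simplify: 22/33 = 2/3

2/3


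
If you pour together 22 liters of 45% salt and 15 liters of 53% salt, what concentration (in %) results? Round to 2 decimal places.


Solute in mixture 1 = 45% of 22 L = 22*45/100 = 99/10 L
Solute in mixture 2 = 53% of 15 L = 15*53/100 = 159/20 L
Total solute = 99/10 + 159/20 = 357/20 L
Total volume = 22 + 15 = 37 L
Final concentration = 357/20/37 * 100 = 48.24%

48.24


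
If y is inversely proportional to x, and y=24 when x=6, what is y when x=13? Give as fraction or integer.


Inverse proportion: y = k/x
Find k: k = 6 * 24 = 144
Compute y at x=13: y = 144/13
y = 144/13

144/13


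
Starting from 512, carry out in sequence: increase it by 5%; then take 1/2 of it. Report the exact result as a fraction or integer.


Start with 512.
Step 1: Increase by 5%: 512 * 105/100 = 2688/5
Step 2: Take 1/2: 2688/5 * 1/2 = 1344/5
Final result = 1344/5

1344/5


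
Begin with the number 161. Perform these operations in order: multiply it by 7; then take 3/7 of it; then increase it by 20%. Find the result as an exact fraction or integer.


Start with 161.
Step 1: Multiply by 7: 161 * 7 = 1127
Step 2: Take 3/7: 1127 * 3/7 = 483
Step 3: Increase by 20%: 483 * 120/100 = 2898/5
Final result = 2898/5

2898/5


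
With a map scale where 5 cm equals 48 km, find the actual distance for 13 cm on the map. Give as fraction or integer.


Map scale: 5 cm = 48 km
Measured distance on map = 13 cm
Set up proportion: 13 * 48 / 5
= 624 / 5
= 624/5 km

624/5


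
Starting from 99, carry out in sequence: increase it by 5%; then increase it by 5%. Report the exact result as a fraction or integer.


Start with 99.
Step 1: Increase by 5%: 99 * 105/100 = 2079/20
Step 2: Increase by 5%: 2079/20 * 105/100 = 43659/400
Final result = 43659/400

43659/400


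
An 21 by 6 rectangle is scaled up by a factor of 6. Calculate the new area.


Original dimensions: 21 x 6
Enlargement factor = 6
New width = 21 * 6 = 126
New height = 6 * 6 = 36
New area = 126 * 36 = 4536

4536


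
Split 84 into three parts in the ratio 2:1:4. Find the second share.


Ratio = 2:1:4
Total parts = 2 + 1 + 4 = 7
Value per part = 84 / 7 = 12
First share = 2 * 12 = 24
Middle share = 1 * 12 = 12
Third share = 4 * 12 = 48

12


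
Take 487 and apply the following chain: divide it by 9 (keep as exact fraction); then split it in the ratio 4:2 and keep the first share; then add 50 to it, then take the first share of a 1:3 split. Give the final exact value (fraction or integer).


Start with 487.
Step 1: Divide by 9: 487 / 9 = 487/9
Step 2: Split 4:2, first share = 487/9 * 4/6 = 974/27
Step 3: Add 50: 974/27+50=2324/27; split 1:3 first = 2324/27*1/4 = 581/27
Final result = 581/27

581/27


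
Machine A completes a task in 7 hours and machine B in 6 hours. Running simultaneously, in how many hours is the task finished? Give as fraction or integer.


Rate of A = 1/7 job per hour
Rate of B = 1/6 job per hour
Combined rate = 1/7 + 1/6
Find common denominator: (6 + 7)/(7*6) = 13/42
Combined rate = 13/42 job per hour
Time together = 1 / (13/42) = 42/13 hours

42/13


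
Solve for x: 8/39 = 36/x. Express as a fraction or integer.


Setting up: 8/39 = 36/x
Cross multiply: 8 * x = 39 * 36
8x = 1404
x = 1404/8
x = 351/2

351/2


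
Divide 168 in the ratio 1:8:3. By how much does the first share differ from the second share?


Total parts = 1 + 8 + 3 = 12
Value per part = 168 / 12 = 14
Shares: 1*14=14, 8*14=112, 3*14=42
First share = 14, second share = 112
Difference = |14 - 112| = 98

98


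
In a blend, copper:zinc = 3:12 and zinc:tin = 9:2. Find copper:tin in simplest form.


Given a:b = 3:12 and b:c = 9:2
Make b consistent. Multiply first ratio by 9: a:b = 27:108
Multiply second ratio by 12: b:c = 108:24
Now b = 108 in both, so a:b:c = 27:108:24
Therefore a:c = 27:24
Simplify by GCD: a:c = 9:8

9:8


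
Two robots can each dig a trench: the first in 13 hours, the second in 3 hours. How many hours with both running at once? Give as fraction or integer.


Rate of A = 1/13 job per hour
Rate of B = 1/3 job per hour
Combined rate = 1/13 + 1/3
Find common denominator: (3 + 13)/(13*3) = 16/39
Combined rate = 16/39 job per hour
Time together = 1 / (16/39) = 39/16 hours

39/16


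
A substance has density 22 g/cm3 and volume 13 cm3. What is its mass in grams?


Using mass = density * volume
Density = 22 g/cm3
Volume = 13 cm3
Mass = 22 * 13
= 286 g

286


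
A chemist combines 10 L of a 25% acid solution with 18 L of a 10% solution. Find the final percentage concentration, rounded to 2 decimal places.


Solute in mixture 1 = 25% of 10 L = 10*25/100 = 5/2 L
Solute in mixture 2 = 10% of 18 L = 18*10/100 = 9/5 L
Total solute = 5/2 + 9/5 = 43/10 L
Total volume = 10 + 18 = 28 L
Final concentration = 43/10/28 * 100 = 15.36%

15.36


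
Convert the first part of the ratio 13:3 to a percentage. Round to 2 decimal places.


Total parts = 13 + 3 = 16
First part fraction = 13/16
Percentage = (13/16) * 100
= 0.8125 * 100
= 81.25%

81.25


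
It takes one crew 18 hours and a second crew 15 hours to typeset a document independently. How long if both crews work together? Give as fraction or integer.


Rate of A = 1/18 job per hour
Rate of B = 1/15 job per hour
Combined rate = 1/18 + 1/15
Find common denominator: (15 + 18)/(18*15) = 33/270
Combined rate = 11/90 job per hour
Time together = 1 / (11/90) = 90/11 hours

90/11


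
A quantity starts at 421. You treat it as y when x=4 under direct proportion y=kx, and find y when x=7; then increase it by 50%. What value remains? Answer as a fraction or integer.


Start with 421.
Step 1: Direct prop: k = (421)/4; new y = k*7 = 421*7/4 = 2947/4
Step 2: Increase by 50%: 2947/4 * 150/100 = 8841/8
Final result = 8841/8

8841/8


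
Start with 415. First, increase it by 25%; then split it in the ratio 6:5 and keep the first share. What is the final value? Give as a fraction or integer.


Start with 415.
Step 1: Increase by 25%: 415 * 125/100 = 2075/4
Step 2: Split 6:5, first share = 2075/4 * 6/11 = 6225/22
Final result = 6225/22

6225/22


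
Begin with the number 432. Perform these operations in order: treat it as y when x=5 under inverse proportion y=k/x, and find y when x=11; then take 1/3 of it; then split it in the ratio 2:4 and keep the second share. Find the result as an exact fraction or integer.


Start with 432.
Step 1: Inverse prop: k = (432)*5; new y = k/11 = 432*5/11 = 2160/11
Step 2: Take 1/3: 2160/11 * 1/3 = 720/11
Step 3: Split 2:4, second share = 720/11 * 4/6 = 480/11
Final result = 480/11

480/11


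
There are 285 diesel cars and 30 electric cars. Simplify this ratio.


Find GCD(285, 30)
GCD = 15
Divide both by 15: 285/15 = 19, 30/15 = 2
Simplified ratio = 19:2

19:2


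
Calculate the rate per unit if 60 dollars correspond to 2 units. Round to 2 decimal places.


Total dollars = 60
Number of units = 2
Unit rate = 60 / 2
= 30 dollars per unit

30


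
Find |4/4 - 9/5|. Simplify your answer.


Simplify: 4/4 = 1 and 9/5 = 9/5
Find common denominator: LCD = 5
Convert: 5/5 and 9/5
Difference = |5 - 9|/5 = 4/5
Simplified = 4/5

4/5


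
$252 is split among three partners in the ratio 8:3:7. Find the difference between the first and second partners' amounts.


Total parts = 8 + 3 + 7 = 18
Value per part = 252 / 18 = 14
Shares: 8*14=112, 3*14=42, 7*14=98
First share = 112, second share = 42
Difference = |112 - 42| = 70

70


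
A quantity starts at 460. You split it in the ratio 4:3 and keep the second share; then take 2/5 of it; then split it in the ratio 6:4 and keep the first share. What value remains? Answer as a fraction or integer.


Start with 460.
Step 1: Split 4:3, second share = 460 * 3/7 = 1380/7
Step 2: Take 2/5: 1380/7 * 2/5 = 552/7
Step 3: Split 6:4, first share = 552/7 * 6/10 = 1656/35
Final result = 1656/35

1656/35


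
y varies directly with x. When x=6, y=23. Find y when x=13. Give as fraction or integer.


Direct proportion: y = kx
Find k: k = 23/6 = 23/6
Compute y at x=13: y = 23/6 * 13
y = 299/6

299/6


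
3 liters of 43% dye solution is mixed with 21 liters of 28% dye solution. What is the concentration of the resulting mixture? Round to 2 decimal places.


Solute in mixture 1 = 43% of 3 L = 3*43/100 = 129/100 L
Solute in mixture 2 = 28% of 21 L = 21*28/100 = 147/25 L
Total solute = 129/100 + 147/25 = 717/100 L
Total volume = 3 + 21 = 24 L
Final concentration = 717/100/24 * 100 = 29.88%

29.88


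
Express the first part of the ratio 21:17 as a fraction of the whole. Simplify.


Total parts = 21 + 17 = 38
First part fraction = 21/38
Simplify: 21/38 = 21/38

21/38


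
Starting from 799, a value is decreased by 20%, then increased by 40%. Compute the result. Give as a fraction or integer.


Start: 799
Step 1: decrease by 20% => multiply by 80/100
  799 * 80/100 = 3196/5
Step 2: increase by 40% => multiply by 140/100
  3196/5 * 140/100 = 22372/25
Final value = 22372/25

22372/25


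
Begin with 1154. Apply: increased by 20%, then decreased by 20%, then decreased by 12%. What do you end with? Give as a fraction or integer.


Start: 1154
Step 1: increase by 20% => multiply by 120/100
  1154 * 120/100 = 6924/5
Step 2: decrease by 20% => multiply by 80/100
  6924/5 * 80/100 = 27696/25
Step 3: decrease by 12% => multiply by 88/100
  27696/25 * 88/100 = 609312/625
Final value = 609312/625

609312/625


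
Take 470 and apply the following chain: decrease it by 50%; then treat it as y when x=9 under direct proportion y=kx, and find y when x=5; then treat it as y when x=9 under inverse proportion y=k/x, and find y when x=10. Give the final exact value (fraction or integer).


Start with 470.
Step 1: Decrease by 50%: 470 * 50/100 = 235
Step 2: Direct prop: k = (235)/9; new y = k*5 = 235*5/9 = 1175/9
Step 3: Inverse prop: k = (1175/9)*9; new y = k/10 = 1175/9*9/10 = 235/2
Final result = 235/2

235/2


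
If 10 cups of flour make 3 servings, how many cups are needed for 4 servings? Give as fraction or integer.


Original: 10 cups for 3 servings
Target servings = 4
Scaling factor = 4/3
New amount = 10 * 4/3
= 40/3
= 40/3 cups

40/3


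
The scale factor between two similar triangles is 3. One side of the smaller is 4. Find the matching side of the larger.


Similar triangles have proportional sides
Scale factor = 3
Smaller side = 4
Corresponding larger side = 4 * 3
= 12

12


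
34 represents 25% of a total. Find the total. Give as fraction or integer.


Given: 34 is 25% of the whole
Set up: 34 = 25/100 * whole
whole = 34 * 100 / 25
whole = 3400 / 25
whole = 136

136


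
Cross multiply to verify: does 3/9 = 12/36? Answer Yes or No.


Cross multiply to check 3/9 = 12/36
Left cross product: 3 * 36 = 108
Right cross product: 9 * 12 = 108
108 = 108
Equal, so proportions match => Yes

Yes


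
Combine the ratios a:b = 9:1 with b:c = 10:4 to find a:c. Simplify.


Given a:b = 9:1 and b:c = 10:4
Make b consistent. Multiply first ratio by 10: a:b = 90:10
Multiply second ratio by 1: b:c = 10:4
Now b = 10 in both, so a:b:c = 90:10:4
Therefore a:c = 90:4
Simplify by GCD: a:c = 45:2

45:2


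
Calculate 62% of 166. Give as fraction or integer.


Compute 62% of 166
Convert percentage: 62% = 62/100
Multiply: 166 * 62/100
= 10292/100
= 2573/25

2573/25


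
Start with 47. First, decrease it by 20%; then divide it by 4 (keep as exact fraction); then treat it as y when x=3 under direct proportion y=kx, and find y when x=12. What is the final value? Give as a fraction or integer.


Start with 47.
Step 1: Decrease by 20%: 47 * 80/100 = 188/5
Step 2: Divide by 4: 188/5 / 4 = 47/5
Step 3: Direct prop: k = (47/5)/3; new y = k*12 = 47/5*12/3 = 188/5
Final result = 188/5

188/5


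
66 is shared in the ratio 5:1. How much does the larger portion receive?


Total parts = 5 + 1 = 6
Value per part = 66 / 6 = 11
First share = 5 * 11 = 55
Second share = 1 * 11 = 11
Larger share = 55

55


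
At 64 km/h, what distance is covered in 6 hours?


Using distance = speed * time
Speed = 64 km/h
Time = 6 hours
Distance = 64 * 6
= 384 km

384


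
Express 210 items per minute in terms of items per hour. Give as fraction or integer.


Converting from per minute to per hour
Rate = 210 items per minute
Multiply by 60: 210 * 60
= 12600 items per hour

12600


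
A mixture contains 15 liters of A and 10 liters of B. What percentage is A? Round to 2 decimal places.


Volume of A = 15 L
Volume of B = 10 L
Total volume = 15 + 10 = 25 L
Percentage of A = (15/25) * 100
= 60.00%

60.00


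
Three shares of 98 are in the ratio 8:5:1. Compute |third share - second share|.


Total parts = 8 + 5 + 1 = 14
Value per part = 98 / 14 = 7
Shares: 8*7=56, 5*7=35, 1*7=7
Third share = 7, second share = 35
Difference = |7 - 35| = 28

28


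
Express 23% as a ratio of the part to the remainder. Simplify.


Part = 23%, Remainder = 77%
Ratio = 23:77
GCD(23, 77) = 1
Simplify: 23:77 = 23:77

23:77


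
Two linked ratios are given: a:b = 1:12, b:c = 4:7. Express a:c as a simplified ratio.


Given a:b = 1:12 and b:c = 4:7
Make b consistent. Multiply first ratio by 4: a:b = 4:48
Multiply second ratio by 12: b:c = 48:84
Now b = 48 in both, so a:b:c = 4:48:84
Therefore a:c = 4:84
Simplify by GCD: a:c = 1:21

1:21


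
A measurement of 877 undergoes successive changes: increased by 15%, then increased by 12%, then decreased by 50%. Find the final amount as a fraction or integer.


Start: 877
Step 1: increase by 15% => multiply by 115/100
  877 * 115/100 = 20171/20
Step 2: increase by 12% => multiply by 112/100
  20171/20 * 112/100 = 141197/125
Step 3: decrease by 50% => multiply by 50/100
  141197/125 * 50/100 = 141197/250
Final value = 141197/250

141197/250


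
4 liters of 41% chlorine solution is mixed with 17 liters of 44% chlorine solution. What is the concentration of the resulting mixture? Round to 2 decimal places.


Solute in mixture 1 = 41% of 4 L = 4*41/100 = 41/25 L
Solute in mixture 2 = 44% of 17 L = 17*44/100 = 187/25 L
Total solute = 41/25 + 187/25 = 228/25 L
Total volume = 4 + 17 = 21 L
Final concentration = 228/25/21 * 100 = 43.43%

43.43


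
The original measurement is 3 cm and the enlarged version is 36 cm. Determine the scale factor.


Original length = 3 cm
Scaled length = 36 cm
Scale factor = 36 / 3
= 12

12


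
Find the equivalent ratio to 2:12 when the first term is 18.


Original ratio: 2:12
First term target: 18
Scale factor = 18 / 2 = 9
Multiply second term: 12 * 9 = 108
Equivalent ratio = 18:108

18:108


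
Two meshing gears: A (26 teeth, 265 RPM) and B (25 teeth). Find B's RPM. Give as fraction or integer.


Gear ratio: teeth_A * RPM_A = teeth_B * RPM_B
26 * 265 = 25 * RPM_B
6890 = 25 * RPM_B
RPM_B = 6890 / 25
RPM_B = 1378/5

1378/5


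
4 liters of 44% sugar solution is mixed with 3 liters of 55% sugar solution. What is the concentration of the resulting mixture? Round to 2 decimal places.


Solute in mixture 1 = 44% of 4 L = 4*44/100 = 44/25 L
Solute in mixture 2 = 55% of 3 L = 3*55/100 = 33/20 L
Total solute = 44/25 + 33/20 = 341/100 L
Total volume = 4 + 3 = 7 L
Final concentration = 341/100/7 * 100 = 48.71%

48.71


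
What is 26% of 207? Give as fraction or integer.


Compute 26% of 207
Convert percentage: 26% = 26/100
Multiply: 207 * 26/100
= 5382/100
= 2691/50

2691/50


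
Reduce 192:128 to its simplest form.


Find GCD(192, 128)
GCD = 64
Divide both by 64: 192/64 = 3, 128/64 = 2
Simplified ratio = 3:2

3:2


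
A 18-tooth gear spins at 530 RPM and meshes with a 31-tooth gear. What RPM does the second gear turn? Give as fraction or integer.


Gear ratio: teeth_A * RPM_A = teeth_B * RPM_B
18 * 530 = 31 * RPM_B
9540 = 31 * RPM_B
RPM_B = 9540 / 31
RPM_B = 9540/31

9540/31


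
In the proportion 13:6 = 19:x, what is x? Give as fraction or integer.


Setting up: 13/6 = 19/x
Cross multiply: 13 * x = 6 * 19
13x = 114
x = 114/13
x = 114/13

114/13


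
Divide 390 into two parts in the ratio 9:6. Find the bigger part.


Total parts = 9 + 6 = 15
Value per part = 390 / 15 = 26
First share = 9 * 26 = 234
Second share = 6 * 26 = 156
Larger share = 234

234


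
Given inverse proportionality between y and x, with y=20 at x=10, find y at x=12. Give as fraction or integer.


Inverse proportion: y = k/x
Find k: k = 10 * 20 = 200
Compute y at x=12: y = 200/12
y = 50/3

50/3


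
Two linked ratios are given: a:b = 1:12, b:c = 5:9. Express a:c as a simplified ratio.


Given a:b = 1:12 and b:c = 5:9
Make b consistent. Multiply first ratio by 5: a:b = 5:60
Multiply second ratio by 12: b:c = 60:108
Now b = 60 in both, so a:b:c = 5:60:108
Therefore a:c = 5:108
Simplify by GCD: a:c = 5:108

5:108


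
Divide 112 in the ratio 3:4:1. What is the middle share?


Ratio = 3:4:1
Total parts = 3 + 4 + 1 = 8
Value per part = 112 / 8 = 14
First share = 3 * 14 = 42
Middle share = 4 * 14 = 56
Third share = 1 * 14 = 14

56


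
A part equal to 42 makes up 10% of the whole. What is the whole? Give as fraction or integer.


Given: 42 is 10% of the whole
Set up: 42 = 10/100 * whole
whole = 42 * 100 / 10
whole = 4200 / 10
whole = 420

420


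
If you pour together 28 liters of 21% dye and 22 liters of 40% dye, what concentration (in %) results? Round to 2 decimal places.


Solute in mixture 1 = 21% of 28 L = 28*21/100 = 147/25 L
Solute in mixture 2 = 40% of 22 L = 22*40/100 = 44/5 L
Total solute = 147/25 + 44/5 = 367/25 L
Total volume = 28 + 22 = 50 L
Final concentration = 367/25/50 * 100 = 29.36%

29.36


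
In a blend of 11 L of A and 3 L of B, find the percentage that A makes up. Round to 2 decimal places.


Volume of A = 11 L
Volume of B = 3 L
Total volume = 11 + 3 = 14 L
Percentage of A = (11/14) * 100
= 78.57%

78.57


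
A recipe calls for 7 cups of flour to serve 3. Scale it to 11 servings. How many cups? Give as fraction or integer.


Original: 7 cups for 3 servings
Target servings = 11
Scaling factor = 11/3
New amount = 7 * 11/3
= 77/3
= 77/3 cups

77/3


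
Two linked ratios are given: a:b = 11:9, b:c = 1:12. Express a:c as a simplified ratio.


Given a:b = 11:9 and b:c = 1:12
Make b consistent. Multiply first ratio by 1: a:b = 11:9
Multiply second ratio by 9: b:c = 9:108
Now b = 9 in both, so a:b:c = 11:9:108
Therefore a:c = 11:108
Simplify by GCD: a:c = 11:108

11:108


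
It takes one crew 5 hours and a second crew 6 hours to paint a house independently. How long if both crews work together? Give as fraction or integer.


Rate of A = 1/5 job per hour
Rate of B = 1/6 job per hour
Combined rate = 1/5 + 1/6
Find common denominator: (6 + 5)/(5*6) = 11/30
Combined rate = 11/30 job per hour
Time together = 1 / (11/30) = 30/11 hours

30/11


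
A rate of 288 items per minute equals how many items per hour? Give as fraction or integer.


Converting from per minute to per hour
Rate = 288 items per minute
Multiply by 60: 288 * 60
= 17280 items per hour

17280


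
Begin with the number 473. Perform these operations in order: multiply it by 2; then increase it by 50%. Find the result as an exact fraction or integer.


Start with 473.
Step 1: Multiply by 2: 473 * 2 = 946
Step 2: Increase by 50%: 946 * 150/100 = 1419
Final result = 1419

1419


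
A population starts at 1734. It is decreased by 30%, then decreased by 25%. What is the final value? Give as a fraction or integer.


Start: 1734
Step 1: decrease by 30% => multiply by 70/100
  1734 * 70/100 = 6069/5
Step 2: decrease by 25% => multiply by 75/100
  6069/5 * 75/100 = 18207/20
Final value = 18207/20

18207/20


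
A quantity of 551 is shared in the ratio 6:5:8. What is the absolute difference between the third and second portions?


Total parts = 6 + 5 + 8 = 19
Value per part = 551 / 19 = 29
Shares: 6*29=174, 5*29=145, 8*29=232
Third share = 232, second share = 145
Difference = |232 - 145| = 87

87


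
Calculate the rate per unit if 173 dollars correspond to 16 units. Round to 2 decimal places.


Total dollars = 173
Number of units = 16
Unit rate = 173 / 16
= 10.81 dollars per unit

10.81


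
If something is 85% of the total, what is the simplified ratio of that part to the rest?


Part = 85%, Remainder = 15%
Ratio = 85:15
GCD(85, 15) = 5
Simplify: 17:3 = 17:3

17:3


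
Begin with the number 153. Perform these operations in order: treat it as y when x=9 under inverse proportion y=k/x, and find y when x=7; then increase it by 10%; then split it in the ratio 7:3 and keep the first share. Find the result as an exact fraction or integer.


Start with 153.
Step 1: Inverse prop: k = (153)*9; new y = k/7 = 153*9/7 = 1377/7
Step 2: Increase by 10%: 1377/7 * 110/100 = 15147/70
Step 3: Split 7:3, first share = 15147/70 * 7/10 = 15147/100
Final result = 15147/100

15147/100


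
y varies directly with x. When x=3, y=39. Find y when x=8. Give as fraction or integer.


Direct proportion: y = kx
Find k: k = 39/3 = 13
Compute y at x=8: y = 13 * 8
y = 104

104


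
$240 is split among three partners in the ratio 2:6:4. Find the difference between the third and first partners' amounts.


Total parts = 2 + 6 + 4 = 12
Value per part = 240 / 12 = 20
Shares: 2*20=40, 6*20=120, 4*20=80
Third share = 80, first share = 40
Difference = |80 - 40| = 40

40


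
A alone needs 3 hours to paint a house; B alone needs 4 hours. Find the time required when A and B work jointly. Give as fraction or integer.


Rate of A = 1/3 job per hour
Rate of B = 1/4 job per hour
Combined rate = 1/3 + 1/4
Find common denominator: (4 + 3)/(3*4) = 7/12
Combined rate = 7/12 job per hour
Time together = 1 / (7/12) = 12/7 hours

12/7
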